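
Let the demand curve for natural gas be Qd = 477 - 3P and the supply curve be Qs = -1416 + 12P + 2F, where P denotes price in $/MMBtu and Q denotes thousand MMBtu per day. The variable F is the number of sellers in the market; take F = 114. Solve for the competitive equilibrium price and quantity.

With F = 114, supply is Qs = -1188 + 12P.
At equilibrium Qd = Qs, so 477 - 3P = -1188 + 12P; collecting terms, 1665 = 15P and P* = 111.
Substitute back: Q* = 477 - 3(111) = 144.

P* = 111, Q* = 144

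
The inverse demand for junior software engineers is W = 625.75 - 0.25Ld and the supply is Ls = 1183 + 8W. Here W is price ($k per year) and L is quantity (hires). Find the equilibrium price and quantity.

W* = 110, L* = 2063

Rewriting in direct form: Ld = 2503 - 4W.
At equilibrium Ld = Ls, so 2503 - 4W = 1183 + 8W; collecting terms, 1320 = 12W and W* = 110.
From the demand curve, L* = 2503 - 4(110) = 2063.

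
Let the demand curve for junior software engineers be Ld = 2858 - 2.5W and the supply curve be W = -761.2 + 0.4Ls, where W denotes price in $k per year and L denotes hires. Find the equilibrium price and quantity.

W* = 191, L* = 2380.5

Inverting to quantity form: Ls = 1903 + 2.5W.
Set Ld = Ls: 2858 - 2.5W = 1903 + 2.5W, so 955 = 5W and W* = 191.
Then L* = 2858 - 2.5(191) = 2380.5.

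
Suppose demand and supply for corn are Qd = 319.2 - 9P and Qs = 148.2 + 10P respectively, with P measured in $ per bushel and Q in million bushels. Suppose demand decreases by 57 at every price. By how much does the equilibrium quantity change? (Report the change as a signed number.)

Equating demand and supply, 319.2 - 9P = 148.2 + 10P gives 19P = 171, so P* = 9.
Substitute back: Q* = 319.2 - 9(9) = 238.2.
After the shift, demand is Qd = 262.2 - 9P.
The new intersection has 114 = 19P, i.e. P = 6, Q = 208.2.
ΔQ = 208.2 - 238.2 = -30.

ΔQ = -30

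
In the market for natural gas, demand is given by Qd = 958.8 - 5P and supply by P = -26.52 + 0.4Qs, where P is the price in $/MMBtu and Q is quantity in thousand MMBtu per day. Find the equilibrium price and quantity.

Inverting to quantity form: Qs = 66.3 + 2.5P.
Set Qd = Qs: 958.8 - 5P = 66.3 + 2.5P, so 892.5 = 7.5P and P* = 119.
Substitute back: Q* = 958.8 - 5(119) = 363.8.

P* = 119, Q* = 363.8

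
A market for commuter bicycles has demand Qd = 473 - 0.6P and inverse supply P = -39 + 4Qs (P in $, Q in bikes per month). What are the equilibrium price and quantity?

Solving each curve for Q: Qs = 9.75 + 0.25P.
At equilibrium Qd = Qs, so 473 - 0.6P = 9.75 + 0.25P; collecting terms, 463.25 = 0.85P and P* = 545.
From the demand curve, Q* = 473 - 0.6(545) = 146.

P* = 545, Q* = 146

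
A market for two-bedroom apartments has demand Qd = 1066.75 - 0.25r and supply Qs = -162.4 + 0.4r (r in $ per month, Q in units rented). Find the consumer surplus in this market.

Equating demand and supply, 1066.75 - 0.25r = -162.4 + 0.4r gives 0.65r = 1229.15, so r* = 1891.
Substitute back: Q* = 1066.75 - 0.25(1891) = 594.
Demand choke price (Qd = 0): r = 1066.75/0.25 = 4267. Consumer surplus = ½ × (4267 - 1891) × 594 = 705672.

Consumer surplus = 705672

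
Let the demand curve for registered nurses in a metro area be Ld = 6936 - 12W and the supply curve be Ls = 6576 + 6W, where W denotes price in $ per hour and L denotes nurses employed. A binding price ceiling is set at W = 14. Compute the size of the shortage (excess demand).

Shortage = 108

With W fixed at 14, quantity demanded is 6768 and quantity supplied is 6660.
Shortage = Ld - Ls = 6768 - 6660 = 108.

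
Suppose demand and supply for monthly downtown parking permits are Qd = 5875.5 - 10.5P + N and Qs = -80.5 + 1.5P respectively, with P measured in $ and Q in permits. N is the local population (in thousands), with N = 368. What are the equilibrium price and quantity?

P* = 527, Q* = 710

With N = 368, demand is Qd = 6243.5 - 10.5P.
Set Qd = Qs: 6243.5 - 10.5P = -80.5 + 1.5P, so 6324 = 12P and P* = 527.
Plugging P* into demand: Q* = 6243.5 - 10.5(527) = 710.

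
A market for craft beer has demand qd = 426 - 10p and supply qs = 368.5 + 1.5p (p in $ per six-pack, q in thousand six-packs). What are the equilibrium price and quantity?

p* = 5, q* = 376

At equilibrium qd = qs, so 426 - 10p = 368.5 + 1.5p; collecting terms, 57.5 = 11.5p and p* = 5.
Then q* = 426 - 10(5) = 376.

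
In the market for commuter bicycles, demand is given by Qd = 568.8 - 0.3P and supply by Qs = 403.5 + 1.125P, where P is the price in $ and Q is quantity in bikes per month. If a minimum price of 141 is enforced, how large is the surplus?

Surplus = 35.625

At P = 141: Qd = 526.5 and Qs = 562.125.
Surplus = Qs - Qd = 562.125 - 526.5 = 35.625.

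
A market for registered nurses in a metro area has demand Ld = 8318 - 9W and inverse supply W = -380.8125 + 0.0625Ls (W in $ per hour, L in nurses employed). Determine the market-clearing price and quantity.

W* = 89, L* = 7517

Solving each curve for L: Ls = 6093 + 16W.
Equating demand and supply, 8318 - 9W = 6093 + 16W gives 25W = 2225, so W* = 89.
From the demand curve, L* = 8318 - 9(89) = 7517.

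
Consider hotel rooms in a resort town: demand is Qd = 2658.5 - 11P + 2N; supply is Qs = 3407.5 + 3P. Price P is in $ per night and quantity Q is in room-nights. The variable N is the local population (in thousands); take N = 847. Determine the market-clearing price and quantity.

With N = 847, demand is Qd = 4352.5 - 11P.
At equilibrium Qd = Qs, so 4352.5 - 11P = 3407.5 + 3P; collecting terms, 945 = 14P and P* = 67.5.
Substitute back: Q* = 4352.5 - 11(67.5) = 3610.

P* = 67.5, Q* = 3610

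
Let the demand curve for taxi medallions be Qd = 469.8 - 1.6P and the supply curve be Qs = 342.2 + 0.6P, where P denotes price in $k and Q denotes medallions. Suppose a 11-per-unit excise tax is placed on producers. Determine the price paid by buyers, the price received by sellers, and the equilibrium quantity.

P_b = 61, P_s = 50, Q = 372.2

With a tax of 11 on producers, they supply based on the net price P_s = P_b - 11, so Qs = 335.6 + 0.6P_b.
Set Qd = Qs: 469.8 - 1.6P_b = 335.6 + 0.6P_b, so 134.2 = 2.2P_b and P_b = 61.
Then P_s = 61 - 11 = 50 and Q = 469.8 - 1.6(61) = 372.2.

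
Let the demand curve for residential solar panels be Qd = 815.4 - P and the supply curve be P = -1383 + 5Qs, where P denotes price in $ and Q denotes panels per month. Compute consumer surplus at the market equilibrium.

Rewriting in direct form: Qs = 276.6 + 0.2P.
At equilibrium Qd = Qs, so 815.4 - P = 276.6 + 0.2P; collecting terms, 538.8 = 1.2P and P* = 449.
Substitute back: Q* = 815.4 - 449 = 366.4.
Demand choke price (Qd = 0): P = 815.4. Consumer surplus = ½ × (815.4 - 449) × 366.4 = 67124.48.

Consumer surplus = 67124.48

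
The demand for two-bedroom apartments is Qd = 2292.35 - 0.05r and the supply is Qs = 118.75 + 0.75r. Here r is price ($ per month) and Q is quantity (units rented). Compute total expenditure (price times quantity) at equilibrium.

The market clears where 2292.35 - 0.05r = 118.75 + 0.75r. Rearranging, 0.8r = 2173.6, hence r* = 2717.
Then Q* = 2292.35 - 0.05(2717) = 2156.5.
Total expenditure = r* × Q* = 2717 × 2156.5 = 5859210.5.

Total expenditure = 5859210.5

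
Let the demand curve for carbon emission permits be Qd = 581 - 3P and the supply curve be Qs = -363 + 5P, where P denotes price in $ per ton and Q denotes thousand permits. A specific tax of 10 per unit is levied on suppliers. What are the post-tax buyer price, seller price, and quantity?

P_b = 124.25, P_s = 114.25, Q = 208.25

The tax drives a wedge P_b - P_s = 10. Substituting P_s = P_b - 10 into supply: Qs = -413 + 5P_b.
Equate demand and the shifted supply: 581 - 3P_b = -413 + 5P_b, giving 8P_b = 994, so P_b = 124.25.
So P_s = 114.25 and the quantity traded is Q = 581 - 3(124.25) = 208.25.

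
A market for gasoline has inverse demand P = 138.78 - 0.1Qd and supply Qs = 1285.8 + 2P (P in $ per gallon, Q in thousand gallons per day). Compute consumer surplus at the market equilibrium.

Inverting to quantity form: Qd = 1387.8 - 10P.
Set Qd = Qs: 1387.8 - 10P = 1285.8 + 2P, so 102 = 12P and P* = 8.5.
Then Q* = 1387.8 - 10(8.5) = 1302.8.
Demand choke price (Qd = 0): P = 1387.8/10 = 138.78. Consumer surplus = ½ × (138.78 - 8.5) × 1302.8 = 84864.392.

Consumer surplus = 84864.392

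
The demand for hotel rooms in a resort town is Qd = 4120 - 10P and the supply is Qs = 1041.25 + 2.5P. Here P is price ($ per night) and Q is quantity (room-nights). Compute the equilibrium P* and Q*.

Set Qd = Qs: 4120 - 10P = 1041.25 + 2.5P, so 3078.75 = 12.5P and P* = 246.3.
Plugging P* into demand: Q* = 4120 - 10(246.3) = 1657.

P* = 246.3, Q* = 1657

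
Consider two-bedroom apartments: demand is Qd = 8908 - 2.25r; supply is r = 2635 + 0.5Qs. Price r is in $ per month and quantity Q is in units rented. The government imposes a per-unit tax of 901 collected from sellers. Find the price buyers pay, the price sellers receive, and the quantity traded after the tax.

In direct form, Qs = -5270 + 2r.
The tax drives a wedge r_b - r_s = 901. Substituting r_s = r_b - 901 into supply: Qs = -7072 + 2r_b.
Set Qd = Qs: 8908 - 2.25r_b = -7072 + 2r_b, so 15980 = 4.25r_b and r_b = 3760.
Then r_s = 3760 - 901 = 2859 and Q = 8908 - 2.25(3760) = 448.

r_b = 3760, r_s = 2859, Q = 448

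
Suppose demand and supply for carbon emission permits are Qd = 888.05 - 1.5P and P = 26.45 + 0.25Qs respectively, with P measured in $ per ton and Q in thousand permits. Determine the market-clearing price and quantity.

Inverting to quantity form: Qs = -105.8 + 4P.
The market clears where 888.05 - 1.5P = -105.8 + 4P. Rearranging, 5.5P = 993.85, hence P* = 180.7.
Then Q* = 888.05 - 1.5(180.7) = 617.

P* = 180.7, Q* = 617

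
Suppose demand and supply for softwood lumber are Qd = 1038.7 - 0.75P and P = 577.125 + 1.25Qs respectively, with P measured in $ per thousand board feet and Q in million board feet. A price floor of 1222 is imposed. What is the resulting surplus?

In direct form, Qs = -461.7 + 0.8P.
At P = 1222: Qd = 122.2 and Qs = 515.9.
Surplus = Qs - Qd = 515.9 - 122.2 = 393.7.

Surplus = 393.7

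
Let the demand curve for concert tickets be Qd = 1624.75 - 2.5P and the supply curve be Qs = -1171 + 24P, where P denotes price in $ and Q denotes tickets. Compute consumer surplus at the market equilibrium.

The market clears where 1624.75 - 2.5P = -1171 + 24P. Rearranging, 26.5P = 2795.75, hence P* = 105.5.
Substitute back: Q* = 1624.75 - 2.5(105.5) = 1361.
Demand choke price (Qd = 0): P = 1624.75/2.5 = 649.9. Consumer surplus = ½ × (649.9 - 105.5) × 1361 = 370464.2.

Consumer surplus = 370464.2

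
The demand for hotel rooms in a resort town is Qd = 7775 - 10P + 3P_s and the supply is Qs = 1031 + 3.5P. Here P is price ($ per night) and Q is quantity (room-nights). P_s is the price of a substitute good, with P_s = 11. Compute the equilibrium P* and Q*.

P* = 502, Q* = 2788

With P_s = 11, demand is Qd = 7808 - 10P.
At equilibrium Qd = Qs, so 7808 - 10P = 1031 + 3.5P; collecting terms, 6777 = 13.5P and P* = 502.
Substitute back: Q* = 7808 - 10(502) = 2788.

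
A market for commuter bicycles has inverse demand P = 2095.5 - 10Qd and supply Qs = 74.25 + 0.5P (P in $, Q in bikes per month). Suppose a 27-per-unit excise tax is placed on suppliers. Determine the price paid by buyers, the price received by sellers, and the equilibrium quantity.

P_b = 248, P_s = 221, Q = 184.75

Solving each curve for Q: Qd = 209.55 - 0.1P.
The tax drives a wedge P_b - P_s = 27. Substituting P_s = P_b - 27 into supply: Qs = 60.75 + 0.5P_b.
Market clearing requires 209.55 - 0.1P_b = 60.75 + 0.5P_b; hence 148.8 = 0.6P_b and P_b = 248.
Then P_s = 248 - 27 = 221 and Q = 209.55 - 0.1(248) = 184.75.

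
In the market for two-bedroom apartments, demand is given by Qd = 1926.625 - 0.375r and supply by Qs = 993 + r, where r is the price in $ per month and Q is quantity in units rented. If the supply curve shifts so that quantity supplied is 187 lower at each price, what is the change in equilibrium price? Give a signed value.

Equating demand and supply, 1926.625 - 0.375r = 993 + r gives 1.375r = 933.625, so r* = 679.
From the demand curve, Q* = 1926.625 - 0.375(679) = 1672.
After the shift, supply is Qs = 806 + r.
The new intersection has 1120.625 = 1.375r, i.e. r = 815, Q = 1621.
Δr = 815 - 679 = 136.

Δr = 136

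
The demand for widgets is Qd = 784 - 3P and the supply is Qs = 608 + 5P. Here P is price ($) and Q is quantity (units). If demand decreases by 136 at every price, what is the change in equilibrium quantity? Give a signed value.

ΔQ = -85

The market clears where 784 - 3P = 608 + 5P. Rearranging, 8P = 176, hence P* = 22.
Substitute back: Q* = 784 - 3(22) = 718.
After the shift, demand is Qd = 648 - 3P.
The new intersection has 40 = 8P, i.e. P = 5, Q = 633.
ΔQ = 633 - 718 = -85.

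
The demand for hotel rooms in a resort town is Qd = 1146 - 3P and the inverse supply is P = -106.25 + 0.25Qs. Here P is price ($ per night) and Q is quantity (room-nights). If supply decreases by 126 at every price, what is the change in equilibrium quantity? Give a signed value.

ΔQ = -54

In direct form, Qs = 425 + 4P.
Equating demand and supply, 1146 - 3P = 425 + 4P gives 7P = 721, so P* = 103.
Then Q* = 1146 - 3(103) = 837.
After the shift, supply is Qs = 299 + 4P.
Re-solving, 7P = 847 gives P = 121 and Q = 783.
ΔQ = 783 - 837 = -54.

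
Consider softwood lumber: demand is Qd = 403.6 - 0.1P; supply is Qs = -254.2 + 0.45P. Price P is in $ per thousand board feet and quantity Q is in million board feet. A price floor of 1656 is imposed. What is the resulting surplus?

At P = 1656: Qd = 238 and Qs = 491.
Surplus = Qs - Qd = 491 - 238 = 253.

Surplus = 253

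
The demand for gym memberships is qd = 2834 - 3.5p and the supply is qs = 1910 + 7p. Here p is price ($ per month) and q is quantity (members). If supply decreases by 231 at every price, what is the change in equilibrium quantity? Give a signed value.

The market clears where 2834 - 3.5p = 1910 + 7p. Rearranging, 10.5p = 924, hence p* = 88.
Then q* = 2834 - 3.5(88) = 2526.
After the shift, supply is qs = 1679 + 7p.
New equilibrium: 1155 = 10.5p, so p = 110 and q = 2449.
Δq = 2449 - 2526 = -77.

Δq = -77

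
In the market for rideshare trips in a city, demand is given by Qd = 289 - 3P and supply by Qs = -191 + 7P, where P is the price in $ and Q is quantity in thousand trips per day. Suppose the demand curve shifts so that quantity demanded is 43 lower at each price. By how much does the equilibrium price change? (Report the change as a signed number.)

ΔP = -4.3

The market clears where 289 - 3P = -191 + 7P. Rearranging, 10P = 480, hence P* = 48.
Then Q* = 289 - 3(48) = 145.
After the shift, demand is Qd = 246 - 3P.
Re-solving, 10P = 437 gives P = 43.7 and Q = 114.9.
ΔP = 43.7 - 48 = -4.3.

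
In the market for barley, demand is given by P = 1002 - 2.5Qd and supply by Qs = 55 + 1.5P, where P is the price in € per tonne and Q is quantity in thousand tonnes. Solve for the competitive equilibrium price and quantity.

In direct form, Qd = 400.8 - 0.4P.
Set Qd = Qs: 400.8 - 0.4P = 55 + 1.5P, so 345.8 = 1.9P and P* = 182.
Plugging P* into demand: Q* = 400.8 - 0.4(182) = 328.

P* = 182, Q* = 328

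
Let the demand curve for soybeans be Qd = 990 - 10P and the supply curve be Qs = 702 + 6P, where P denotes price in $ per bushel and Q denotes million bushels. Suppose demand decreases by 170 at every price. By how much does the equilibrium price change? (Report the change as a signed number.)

ΔP = -10.625

The market clears where 990 - 10P = 702 + 6P. Rearranging, 16P = 288, hence P* = 18.
Then Q* = 990 - 10(18) = 810.
After the shift, demand is Qd = 820 - 10P.
The new intersection has 118 = 16P, i.e. P = 7.375, Q = 746.25.
ΔP = 7.375 - 18 = -10.625.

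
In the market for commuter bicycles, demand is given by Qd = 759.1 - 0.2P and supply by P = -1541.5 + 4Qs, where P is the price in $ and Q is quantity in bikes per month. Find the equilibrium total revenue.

In direct form, Qs = 385.375 + 0.25P.
Set Qd = Qs: 759.1 - 0.2P = 385.375 + 0.25P, so 373.725 = 0.45P and P* = 830.5.
From the demand curve, Q* = 759.1 - 0.2(830.5) = 593.
Total revenue = P* × Q* = 830.5 × 593 = 492486.5.

Total revenue = 492486.5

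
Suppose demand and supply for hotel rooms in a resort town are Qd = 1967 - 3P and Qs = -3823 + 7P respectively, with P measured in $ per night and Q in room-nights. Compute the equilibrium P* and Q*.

P* = 579, Q* = 230

The market clears where 1967 - 3P = -3823 + 7P. Rearranging, 10P = 5790, hence P* = 579.
Substitute back: Q* = 1967 - 3(579) = 230.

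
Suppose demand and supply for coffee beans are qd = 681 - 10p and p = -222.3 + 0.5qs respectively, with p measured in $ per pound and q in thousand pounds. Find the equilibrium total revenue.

In direct form, qs = 444.6 + 2p.
Equating demand and supply, 681 - 10p = 444.6 + 2p gives 12p = 236.4, so p* = 19.7.
Plugging p* into demand: q* = 681 - 10(19.7) = 484.
Total revenue = p* × q* = 19.7 × 484 = 9534.8.

Total revenue = 9534.8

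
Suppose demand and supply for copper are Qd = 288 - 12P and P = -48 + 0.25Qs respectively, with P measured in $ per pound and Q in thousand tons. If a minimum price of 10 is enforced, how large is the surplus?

Surplus = 64

Rewriting in direct form: Qs = 192 + 4P.
At P = 10: Qd = 168 and Qs = 232.
Surplus = Qs - Qd = 232 - 168 = 64.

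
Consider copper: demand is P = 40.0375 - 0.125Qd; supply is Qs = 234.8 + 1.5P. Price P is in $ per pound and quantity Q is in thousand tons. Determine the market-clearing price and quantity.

P* = 9, Q* = 248.3

In direct form, Qd = 320.3 - 8P.
The market clears where 320.3 - 8P = 234.8 + 1.5P. Rearranging, 9.5P = 85.5, hence P* = 9.
Substitute back: Q* = 320.3 - 8(9) = 248.3.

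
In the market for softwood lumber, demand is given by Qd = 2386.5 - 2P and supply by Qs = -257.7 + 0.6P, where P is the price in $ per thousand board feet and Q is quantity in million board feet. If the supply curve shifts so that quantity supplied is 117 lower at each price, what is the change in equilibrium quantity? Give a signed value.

Set Qd = Qs: 2386.5 - 2P = -257.7 + 0.6P, so 2644.2 = 2.6P and P* = 1017.
Substitute back: Q* = 2386.5 - 2(1017) = 352.5.
After the shift, supply is Qs = -374.7 + 0.6P.
New equilibrium: 2761.2 = 2.6P, so P = 1062 and Q = 262.5.
ΔQ = 262.5 - 352.5 = -90.

ΔQ = -90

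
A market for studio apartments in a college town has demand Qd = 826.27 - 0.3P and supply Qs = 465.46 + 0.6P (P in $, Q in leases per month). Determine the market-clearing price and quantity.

P* = 400.9, Q* = 706

Equating demand and supply, 826.27 - 0.3P = 465.46 + 0.6P gives 0.9P = 360.81, so P* = 400.9.
From the demand curve, Q* = 826.27 - 0.3(400.9) = 706.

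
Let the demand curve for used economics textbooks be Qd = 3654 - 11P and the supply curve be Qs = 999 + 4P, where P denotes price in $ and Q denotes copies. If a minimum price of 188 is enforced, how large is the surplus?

At P = 188: Qd = 1586 and Qs = 1751.
Surplus = Qs - Qd = 1751 - 1586 = 165.

Surplus = 165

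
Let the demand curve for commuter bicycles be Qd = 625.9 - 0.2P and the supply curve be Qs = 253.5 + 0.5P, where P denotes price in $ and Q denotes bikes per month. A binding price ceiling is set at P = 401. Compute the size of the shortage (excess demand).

At P = 401: Qd = 545.7 and Qs = 454.
Shortage = Qd - Qs = 545.7 - 454 = 91.7.

Shortage = 91.7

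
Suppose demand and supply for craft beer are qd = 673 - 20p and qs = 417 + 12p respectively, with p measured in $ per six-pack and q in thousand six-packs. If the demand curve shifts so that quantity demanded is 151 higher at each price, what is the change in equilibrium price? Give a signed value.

Equating demand and supply, 673 - 20p = 417 + 12p gives 32p = 256, so p* = 8.
From the demand curve, q* = 673 - 20(8) = 513.
After the shift, demand is qd = 824 - 20p.
New equilibrium: 407 = 32p, so p = 12.71875 and q = 569.625.
Δp = 12.71875 - 8 = 4.71875.

Δp = 4.71875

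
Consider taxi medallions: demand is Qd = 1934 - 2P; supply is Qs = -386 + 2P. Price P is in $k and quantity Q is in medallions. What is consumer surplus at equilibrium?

Consumer surplus = 149769

Set Qd = Qs: 1934 - 2P = -386 + 2P, so 2320 = 4P and P* = 580.
Substitute back: Q* = 1934 - 2(580) = 774.
Demand choke price (Qd = 0): P = 1934/2 = 967. Consumer surplus = ½ × (967 - 580) × 774 = 149769.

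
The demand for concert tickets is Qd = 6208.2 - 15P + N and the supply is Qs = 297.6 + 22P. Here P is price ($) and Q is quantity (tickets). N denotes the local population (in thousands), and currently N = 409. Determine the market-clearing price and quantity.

P* = 170.8, Q* = 4055.2

With N = 409, demand is Qd = 6617.2 - 15P.
Set Qd = Qs: 6617.2 - 15P = 297.6 + 22P, so 6319.6 = 37P and P* = 170.8.
Then Q* = 6617.2 - 15(170.8) = 4055.2.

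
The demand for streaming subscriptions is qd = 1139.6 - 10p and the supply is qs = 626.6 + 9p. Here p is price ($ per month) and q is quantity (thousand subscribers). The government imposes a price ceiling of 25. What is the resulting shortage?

With p fixed at 25, quantity demanded is 889.6 and quantity supplied is 851.6.
Shortage = qd - qs = 889.6 - 851.6 = 38.

Shortage = 38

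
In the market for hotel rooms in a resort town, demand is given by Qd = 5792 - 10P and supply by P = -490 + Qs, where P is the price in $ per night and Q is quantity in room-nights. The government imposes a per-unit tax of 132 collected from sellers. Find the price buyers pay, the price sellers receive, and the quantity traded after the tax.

P_b = 494, P_s = 362, Q = 852

In direct form, Qs = 490 + P.
With a tax of 132 on sellers, they supply based on the net price P_s = P_b - 132, so Qs = 358 + P_b.
Market clearing requires 5792 - 10P_b = 358 + P_b; hence 5434 = 11P_b and P_b = 494.
So P_s = 362 and the quantity traded is Q = 5792 - 10(494) = 852.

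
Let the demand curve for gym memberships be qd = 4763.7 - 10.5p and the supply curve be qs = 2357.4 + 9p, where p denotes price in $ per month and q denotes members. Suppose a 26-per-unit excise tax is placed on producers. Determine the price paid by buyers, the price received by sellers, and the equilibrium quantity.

p_b = 135.4, p_s = 109.4, q = 3342

The tax drives a wedge p_b - p_s = 26. Substituting p_s = p_b - 26 into supply: qs = 2123.4 + 9p_b.
Market clearing requires 4763.7 - 10.5p_b = 2123.4 + 9p_b; hence 2640.3 = 19.5p_b and p_b = 135.4.
Then p_s = 135.4 - 26 = 109.4 and q = 4763.7 - 10.5(135.4) = 3342.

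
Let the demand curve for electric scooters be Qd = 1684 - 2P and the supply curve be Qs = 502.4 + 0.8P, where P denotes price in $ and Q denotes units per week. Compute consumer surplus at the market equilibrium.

Set Qd = Qs: 1684 - 2P = 502.4 + 0.8P, so 1181.6 = 2.8P and P* = 422.
From the demand curve, Q* = 1684 - 2(422) = 840.
Demand choke price (Qd = 0): P = 1684/2 = 842. Consumer surplus = ½ × (842 - 422) × 840 = 176400.

Consumer surplus = 176400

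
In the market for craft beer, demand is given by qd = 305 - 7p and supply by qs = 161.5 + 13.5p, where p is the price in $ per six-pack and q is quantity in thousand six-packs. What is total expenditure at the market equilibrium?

Total expenditure = 1792

Set qd = qs: 305 - 7p = 161.5 + 13.5p, so 143.5 = 20.5p and p* = 7.
Then q* = 305 - 7(7) = 256.
Total expenditure = p* × q* = 7 × 256 = 1792.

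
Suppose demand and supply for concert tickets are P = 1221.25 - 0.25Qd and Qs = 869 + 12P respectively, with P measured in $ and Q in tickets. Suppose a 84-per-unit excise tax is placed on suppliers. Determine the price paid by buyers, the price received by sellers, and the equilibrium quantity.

P_b = 314, P_s = 230, Q = 3629

In direct form, Qd = 4885 - 4P.
With a tax of 84 on suppliers, they supply based on the net price P_s = P_b - 84, so Qs = -139 + 12P_b.
Market clearing requires 4885 - 4P_b = -139 + 12P_b; hence 5024 = 16P_b and P_b = 314.
So P_s = 230 and the quantity traded is Q = 4885 - 4(314) = 3629.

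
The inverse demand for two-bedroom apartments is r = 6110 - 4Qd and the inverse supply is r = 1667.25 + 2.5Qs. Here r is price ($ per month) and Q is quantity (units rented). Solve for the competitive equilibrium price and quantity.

r* = 3376, Q* = 683.5

Solving each curve for Q: Qd = 1527.5 - 0.25r and Qs = -666.9 + 0.4r.
Set Qd = Qs: 1527.5 - 0.25r = -666.9 + 0.4r, so 2194.4 = 0.65r and r* = 3376.
From the demand curve, Q* = 1527.5 - 0.25(3376) = 683.5.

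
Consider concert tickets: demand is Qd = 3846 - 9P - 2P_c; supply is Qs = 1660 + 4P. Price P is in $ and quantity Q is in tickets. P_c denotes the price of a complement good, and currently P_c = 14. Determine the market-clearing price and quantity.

P* = 166, Q* = 2324

With P_c = 14, demand is Qd = 3818 - 9P.
At equilibrium Qd = Qs, so 3818 - 9P = 1660 + 4P; collecting terms, 2158 = 13P and P* = 166.
Substitute back: Q* = 3818 - 9(166) = 2324.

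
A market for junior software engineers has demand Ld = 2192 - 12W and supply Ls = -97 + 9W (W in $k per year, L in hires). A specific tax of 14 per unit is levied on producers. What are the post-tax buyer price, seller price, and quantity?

W_b = 115, W_s = 101, L = 812

Producers keep W_s = W_b - 14 per unit, so supply in terms of the buyer price is Ls = -223 + 9W_b.
Equate demand and the shifted supply: 2192 - 12W_b = -223 + 9W_b, giving 21W_b = 2415, so W_b = 115.
Then W_s = 115 - 14 = 101 and L = 2192 - 12(115) = 812.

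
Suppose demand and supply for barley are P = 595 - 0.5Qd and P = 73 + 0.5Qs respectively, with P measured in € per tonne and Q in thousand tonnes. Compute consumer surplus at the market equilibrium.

In direct form, Qd = 1190 - 2P and Qs = -146 + 2P.
Set Qd = Qs: 1190 - 2P = -146 + 2P, so 1336 = 4P and P* = 334.
Plugging P* into demand: Q* = 1190 - 2(334) = 522.
Demand choke price (Qd = 0): P = 1190/2 = 595. Consumer surplus = ½ × (595 - 334) × 522 = 68121.

Consumer surplus = 68121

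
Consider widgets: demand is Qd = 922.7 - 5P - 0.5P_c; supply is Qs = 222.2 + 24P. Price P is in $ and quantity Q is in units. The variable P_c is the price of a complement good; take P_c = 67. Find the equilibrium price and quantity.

P* = 23, Q* = 774.2

With P_c = 67, demand is Qd = 889.2 - 5P.
At equilibrium Qd = Qs, so 889.2 - 5P = 222.2 + 24P; collecting terms, 667 = 29P and P* = 23.
Plugging P* into demand: Q* = 889.2 - 5(23) = 774.2.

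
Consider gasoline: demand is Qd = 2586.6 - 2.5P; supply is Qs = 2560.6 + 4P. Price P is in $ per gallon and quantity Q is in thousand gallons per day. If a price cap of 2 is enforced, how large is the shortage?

Evaluating both curves at the ceiling price 2 gives Qd = 2581.6, Qs = 2568.6.
Shortage = Qd - Qs = 2581.6 - 2568.6 = 13.

Shortage = 13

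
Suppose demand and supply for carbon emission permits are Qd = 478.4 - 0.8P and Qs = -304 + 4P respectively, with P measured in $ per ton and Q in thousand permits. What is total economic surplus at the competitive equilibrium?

Total surplus = 90828

The market clears where 478.4 - 0.8P = -304 + 4P. Rearranging, 4.8P = 782.4, hence P* = 163.
Plugging P* into demand: Q* = 478.4 - 0.8(163) = 348.
Demand choke price = 598; supply choke price = 76. CS = ½(598 - 163)(348) = 75690; PS = ½(163 - 76)(348) = 15138. Total surplus = 90828.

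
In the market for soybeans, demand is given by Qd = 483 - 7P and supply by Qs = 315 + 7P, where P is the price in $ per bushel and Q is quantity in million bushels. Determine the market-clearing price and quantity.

Equating demand and supply, 483 - 7P = 315 + 7P gives 14P = 168, so P* = 12.
From the demand curve, Q* = 483 - 7(12) = 399.

P* = 12, Q* = 399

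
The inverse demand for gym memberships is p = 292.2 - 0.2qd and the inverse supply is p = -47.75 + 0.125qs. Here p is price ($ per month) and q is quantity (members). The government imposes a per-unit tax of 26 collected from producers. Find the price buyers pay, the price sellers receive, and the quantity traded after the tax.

p_b = 99, p_s = 73, q = 966

In direct form, qd = 1461 - 5p and qs = 382 + 8p.
Producers keep p_s = p_b - 26 per unit, so supply in terms of the buyer price is qs = 174 + 8p_b.
Equate demand and the shifted supply: 1461 - 5p_b = 174 + 8p_b, giving 13p_b = 1287, so p_b = 99.
Then p_s = 99 - 26 = 73 and q = 1461 - 5(99) = 966.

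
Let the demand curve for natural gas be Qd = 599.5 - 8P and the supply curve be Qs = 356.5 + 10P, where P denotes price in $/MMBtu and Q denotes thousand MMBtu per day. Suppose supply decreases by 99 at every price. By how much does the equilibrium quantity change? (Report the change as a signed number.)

ΔQ = -44

At equilibrium Qd = Qs, so 599.5 - 8P = 356.5 + 10P; collecting terms, 243 = 18P and P* = 13.5.
Substitute back: Q* = 599.5 - 8(13.5) = 491.5.
After the shift, supply is Qs = 257.5 + 10P.
Re-solving, 18P = 342 gives P = 19 and Q = 447.5.
ΔQ = 447.5 - 491.5 = -44.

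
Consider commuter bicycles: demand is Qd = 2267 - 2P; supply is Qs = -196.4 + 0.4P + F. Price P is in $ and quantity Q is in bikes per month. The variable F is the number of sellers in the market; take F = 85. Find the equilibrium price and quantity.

With F = 85, supply is Qs = -111.4 + 0.4P.
At equilibrium Qd = Qs, so 2267 - 2P = -111.4 + 0.4P; collecting terms, 2378.4 = 2.4P and P* = 991.
Plugging P* into demand: Q* = 2267 - 2(991) = 285.

P* = 991, Q* = 285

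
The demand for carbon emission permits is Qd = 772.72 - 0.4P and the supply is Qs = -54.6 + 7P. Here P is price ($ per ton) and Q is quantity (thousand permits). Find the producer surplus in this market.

Producer surplus = 37856

Equating demand and supply, 772.72 - 0.4P = -54.6 + 7P gives 7.4P = 827.32, so P* = 111.8.
From the demand curve, Q* = 772.72 - 0.4(111.8) = 728.
Supply choke price (Qs = 0): P = 7.8. Producer surplus = ½ × (111.8 - 7.8) × 728 = 37856.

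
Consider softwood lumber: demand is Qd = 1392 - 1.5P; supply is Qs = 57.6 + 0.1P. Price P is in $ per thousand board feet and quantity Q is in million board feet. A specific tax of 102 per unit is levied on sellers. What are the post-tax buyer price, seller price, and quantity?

With a tax of 102 on sellers, they supply based on the net price P_s = P_b - 102, so Qs = 47.4 + 0.1P_b.
Market clearing requires 1392 - 1.5P_b = 47.4 + 0.1P_b; hence 1344.6 = 1.6P_b and P_b = 840.375.
Then P_s = 840.375 - 102 = 738.375 and Q = 1392 - 1.5(840.375) = 131.4375.

P_b = 840.375, P_s = 738.375, Q = 131.4375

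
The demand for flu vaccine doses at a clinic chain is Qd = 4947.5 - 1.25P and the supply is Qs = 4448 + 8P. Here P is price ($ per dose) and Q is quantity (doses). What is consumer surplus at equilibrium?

Consumer surplus = 9525760

Set Qd = Qs: 4947.5 - 1.25P = 4448 + 8P, so 499.5 = 9.25P and P* = 54.
Then Q* = 4947.5 - 1.25(54) = 4880.
Demand choke price (Qd = 0): P = 4947.5/1.25 = 3958. Consumer surplus = ½ × (3958 - 54) × 4880 = 9525760.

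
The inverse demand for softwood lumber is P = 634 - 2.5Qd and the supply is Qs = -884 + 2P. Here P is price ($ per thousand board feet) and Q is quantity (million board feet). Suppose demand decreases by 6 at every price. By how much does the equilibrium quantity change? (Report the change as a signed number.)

Solving each curve for Q: Qd = 253.6 - 0.4P.
The market clears where 253.6 - 0.4P = -884 + 2P. Rearranging, 2.4P = 1137.6, hence P* = 474.
Substitute back: Q* = 253.6 - 0.4(474) = 64.
After the shift, demand is Qd = 247.6 - 0.4P.
Re-solving, 2.4P = 1131.6 gives P = 471.5 and Q = 59.
ΔQ = 59 - 64 = -5.

ΔQ = -5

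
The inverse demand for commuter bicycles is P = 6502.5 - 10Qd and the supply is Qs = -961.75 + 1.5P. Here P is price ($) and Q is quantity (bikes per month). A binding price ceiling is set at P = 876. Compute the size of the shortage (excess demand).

Rewriting in direct form: Qd = 650.25 - 0.1P.
Evaluating both curves at the ceiling price 876 gives Qd = 562.65, Qs = 352.25.
Shortage = Qd - Qs = 562.65 - 352.25 = 210.4.

Shortage = 210.4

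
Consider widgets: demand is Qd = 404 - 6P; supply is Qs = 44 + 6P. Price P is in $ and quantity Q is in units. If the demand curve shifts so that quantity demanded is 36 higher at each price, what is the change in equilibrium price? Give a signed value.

Equating demand and supply, 404 - 6P = 44 + 6P gives 12P = 360, so P* = 30.
Substitute back: Q* = 404 - 6(30) = 224.
After the shift, demand is Qd = 440 - 6P.
The new intersection has 396 = 12P, i.e. P = 33, Q = 242.
ΔP = 33 - 30 = 3.

ΔP = 3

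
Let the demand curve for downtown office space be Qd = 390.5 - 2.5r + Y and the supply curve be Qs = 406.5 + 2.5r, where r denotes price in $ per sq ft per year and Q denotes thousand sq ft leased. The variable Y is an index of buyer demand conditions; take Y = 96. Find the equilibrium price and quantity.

r* = 16, Q* = 446.5

With Y = 96, demand is Qd = 486.5 - 2.5r.
Equating demand and supply, 486.5 - 2.5r = 406.5 + 2.5r gives 5r = 80, so r* = 16.
Plugging r* into demand: Q* = 486.5 - 2.5(16) = 446.5.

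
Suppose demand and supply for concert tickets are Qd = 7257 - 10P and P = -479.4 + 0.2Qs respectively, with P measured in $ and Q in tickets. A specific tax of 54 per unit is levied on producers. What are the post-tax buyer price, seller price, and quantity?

P_b = 342, P_s = 288, Q = 3837

Inverting to quantity form: Qs = 2397 + 5P.
Producers keep P_s = P_b - 54 per unit, so supply in terms of the buyer price is Qs = 2127 + 5P_b.
Set Qd = Qs: 7257 - 10P_b = 2127 + 5P_b, so 5130 = 15P_b and P_b = 342.
Then P_s = 342 - 54 = 288 and Q = 7257 - 10(342) = 3837.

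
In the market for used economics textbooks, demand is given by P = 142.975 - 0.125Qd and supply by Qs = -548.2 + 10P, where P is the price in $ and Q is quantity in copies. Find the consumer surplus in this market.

Solving each curve for Q: Qd = 1143.8 - 8P.
Set Qd = Qs: 1143.8 - 8P = -548.2 + 10P, so 1692 = 18P and P* = 94.
Then Q* = 1143.8 - 8(94) = 391.8.
Demand choke price (Qd = 0): P = 1143.8/8 = 142.975. Consumer surplus = ½ × (142.975 - 94) × 391.8 = 9594.2025.

Consumer surplus = 9594.2025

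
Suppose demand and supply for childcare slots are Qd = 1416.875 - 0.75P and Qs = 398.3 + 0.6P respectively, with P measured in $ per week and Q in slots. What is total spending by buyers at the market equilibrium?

Total spending by buyers = 642079.5

At equilibrium Qd = Qs, so 1416.875 - 0.75P = 398.3 + 0.6P; collecting terms, 1018.575 = 1.35P and P* = 754.5.
Substitute back: Q* = 1416.875 - 0.75(754.5) = 851.
Total spending by buyers = P* × Q* = 754.5 × 851 = 642079.5.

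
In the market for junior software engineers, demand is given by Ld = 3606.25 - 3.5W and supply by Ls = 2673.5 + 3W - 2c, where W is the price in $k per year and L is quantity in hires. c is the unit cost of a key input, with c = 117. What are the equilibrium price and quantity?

W* = 179.5, L* = 2978

With c = 117, supply is Ls = 2439.5 + 3W.
At equilibrium Ld = Ls, so 3606.25 - 3.5W = 2439.5 + 3W; collecting terms, 1166.75 = 6.5W and W* = 179.5.
Plugging W* into demand: L* = 3606.25 - 3.5(179.5) = 2978.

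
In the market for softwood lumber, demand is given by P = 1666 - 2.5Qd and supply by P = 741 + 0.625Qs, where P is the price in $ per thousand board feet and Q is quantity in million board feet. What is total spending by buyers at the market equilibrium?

Solving each curve for Q: Qd = 666.4 - 0.4P and Qs = -1185.6 + 1.6P.
Equating demand and supply, 666.4 - 0.4P = -1185.6 + 1.6P gives 2P = 1852, so P* = 926.
From the demand curve, Q* = 666.4 - 0.4(926) = 296.
Total spending by buyers = P* × Q* = 926 × 296 = 274096.

Total spending by buyers = 274096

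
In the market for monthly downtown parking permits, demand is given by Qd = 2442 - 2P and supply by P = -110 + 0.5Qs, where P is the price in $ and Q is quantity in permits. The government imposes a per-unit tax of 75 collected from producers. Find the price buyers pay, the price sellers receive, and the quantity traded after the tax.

Rewriting in direct form: Qs = 220 + 2P.
With a tax of 75 on producers, they supply based on the net price P_s = P_b - 75, so Qs = 70 + 2P_b.
Set Qd = Qs: 2442 - 2P_b = 70 + 2P_b, so 2372 = 4P_b and P_b = 593.
So P_s = 518 and the quantity traded is Q = 2442 - 2(593) = 1256.

P_b = 593, P_s = 518, Q = 1256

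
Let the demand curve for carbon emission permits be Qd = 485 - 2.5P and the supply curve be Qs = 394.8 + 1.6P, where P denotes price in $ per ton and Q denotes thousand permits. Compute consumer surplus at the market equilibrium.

The market clears where 485 - 2.5P = 394.8 + 1.6P. Rearranging, 4.1P = 90.2, hence P* = 22.
Substitute back: Q* = 485 - 2.5(22) = 430.
Demand choke price (Qd = 0): P = 485/2.5 = 194. Consumer surplus = ½ × (194 - 22) × 430 = 36980.

Consumer surplus = 36980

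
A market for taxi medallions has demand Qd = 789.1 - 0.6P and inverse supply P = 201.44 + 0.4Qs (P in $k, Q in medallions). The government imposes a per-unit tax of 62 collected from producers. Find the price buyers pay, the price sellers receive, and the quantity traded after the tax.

In direct form, Qs = -503.6 + 2.5P.
Producers keep P_s = P_b - 62 per unit, so supply in terms of the buyer price is Qs = -658.6 + 2.5P_b.
Market clearing requires 789.1 - 0.6P_b = -658.6 + 2.5P_b; hence 1447.7 = 3.1P_b and P_b = 467.
So P_s = 405 and the quantity traded is Q = 789.1 - 0.6(467) = 508.9.

P_b = 467, P_s = 405, Q = 508.9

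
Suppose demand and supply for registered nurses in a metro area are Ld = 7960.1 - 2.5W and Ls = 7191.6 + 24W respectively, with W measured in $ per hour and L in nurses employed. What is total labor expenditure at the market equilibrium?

At equilibrium Ld = Ls, so 7960.1 - 2.5W = 7191.6 + 24W; collecting terms, 768.5 = 26.5W and W* = 29.
Substitute back: L* = 7960.1 - 2.5(29) = 7887.6.
Total labor expenditure = W* × L* = 29 × 7887.6 = 228740.4.

Total labor expenditure = 228740.4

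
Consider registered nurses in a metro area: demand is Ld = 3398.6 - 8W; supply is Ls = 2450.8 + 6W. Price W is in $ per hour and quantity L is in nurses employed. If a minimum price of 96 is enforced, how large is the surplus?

Surplus = 396.2

With W fixed at 96, quantity demanded is 2630.6 and quantity supplied is 3026.8.
Surplus = Ls - Ld = 3026.8 - 2630.6 = 396.2.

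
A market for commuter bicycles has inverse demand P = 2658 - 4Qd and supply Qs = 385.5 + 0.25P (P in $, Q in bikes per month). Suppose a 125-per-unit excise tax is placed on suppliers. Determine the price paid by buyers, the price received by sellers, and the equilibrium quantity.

P_b = 620.5, P_s = 495.5, Q = 509.375

Solving each curve for Q: Qd = 664.5 - 0.25P.
With a tax of 125 on suppliers, they supply based on the net price P_s = P_b - 125, so Qs = 354.25 + 0.25P_b.
Equate demand and the shifted supply: 664.5 - 0.25P_b = 354.25 + 0.25P_b, giving 0.5P_b = 310.25, so P_b = 620.5.
So P_s = 495.5 and the quantity traded is Q = 664.5 - 0.25(620.5) = 509.375.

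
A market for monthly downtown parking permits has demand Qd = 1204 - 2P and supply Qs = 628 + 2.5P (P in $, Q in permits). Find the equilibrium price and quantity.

P* = 128, Q* = 948

At equilibrium Qd = Qs, so 1204 - 2P = 628 + 2.5P; collecting terms, 576 = 4.5P and P* = 128.
Plugging P* into demand: Q* = 1204 - 2(128) = 948.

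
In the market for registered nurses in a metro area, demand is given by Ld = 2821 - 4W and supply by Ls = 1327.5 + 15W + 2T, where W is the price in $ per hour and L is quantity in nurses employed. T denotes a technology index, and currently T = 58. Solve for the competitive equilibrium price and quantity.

W* = 72.5, L* = 2531

With T = 58, supply is Ls = 1443.5 + 15W.
Set Ld = Ls: 2821 - 4W = 1443.5 + 15W, so 1377.5 = 19W and W* = 72.5.
From the demand curve, L* = 2821 - 4(72.5) = 2531.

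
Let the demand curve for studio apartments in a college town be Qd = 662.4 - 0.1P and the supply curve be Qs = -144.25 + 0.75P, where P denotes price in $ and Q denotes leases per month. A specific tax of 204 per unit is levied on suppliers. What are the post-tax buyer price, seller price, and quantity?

Suppliers keep P_s = P_b - 204 per unit, so supply in terms of the buyer price is Qs = -297.25 + 0.75P_b.
Market clearing requires 662.4 - 0.1P_b = -297.25 + 0.75P_b; hence 959.65 = 0.85P_b and P_b = 1129.
So P_s = 925 and the quantity traded is Q = 662.4 - 0.1(1129) = 549.5.

P_b = 1129, P_s = 925, Q = 549.5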